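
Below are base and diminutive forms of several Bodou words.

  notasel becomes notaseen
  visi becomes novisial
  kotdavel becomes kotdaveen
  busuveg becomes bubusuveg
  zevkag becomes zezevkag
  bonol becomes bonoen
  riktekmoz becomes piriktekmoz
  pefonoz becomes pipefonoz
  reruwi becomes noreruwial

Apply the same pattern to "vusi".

novusial

"vusi" ends in -i. The stems ending in -i (visi → novisial, reruwi → noreruwial) add no- … -al around the stem.
So vusi → novusial.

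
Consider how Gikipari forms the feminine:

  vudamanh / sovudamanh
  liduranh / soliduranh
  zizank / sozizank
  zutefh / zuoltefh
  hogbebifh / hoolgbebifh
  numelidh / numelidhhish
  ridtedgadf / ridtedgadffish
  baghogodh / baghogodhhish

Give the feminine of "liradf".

liradffish

"liradf" has second-to-last letter 'd'. The stems whose second-to-last letter is 'd' (numelidh → numelidhhish, ridtedgadf → ridtedgadffish, baghogodh → baghogodhhish) double the final consonant and add -ish.
The other patterns: stems whose second-to-last letter is 'n' add the prefix so-; stems whose second-to-last letter is 'f' insert -ol- after the first vowel.
So liradf → liradffish.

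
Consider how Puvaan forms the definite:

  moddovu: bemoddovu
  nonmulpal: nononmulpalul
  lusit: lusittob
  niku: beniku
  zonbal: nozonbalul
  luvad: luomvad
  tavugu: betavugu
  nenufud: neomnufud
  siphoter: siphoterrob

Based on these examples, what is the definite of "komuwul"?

nokomuwulul

"komuwul" ends in -l. The stems ending in -l (zonbal → nozonbalul, nonmulpal → nononmulpalul) add no- … -ul around the stem.
So komuwul → nokomuwulul.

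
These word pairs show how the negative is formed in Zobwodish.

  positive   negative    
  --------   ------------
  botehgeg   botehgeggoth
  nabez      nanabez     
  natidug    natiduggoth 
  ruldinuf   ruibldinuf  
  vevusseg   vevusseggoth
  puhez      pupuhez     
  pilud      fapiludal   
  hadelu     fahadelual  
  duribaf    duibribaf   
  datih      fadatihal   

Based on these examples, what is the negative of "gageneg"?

vevusseg and puhez both have last vowel 'e' yet inflect differently (vevusseggoth, pupuhez), so the last vowel is not what conditions the rule; the final letter is.
"gageneg" ends in -g. The stems ending in -g (vevusseg → vevusseggoth, botehgeg → botehgeggoth, natidug → natiduggoth) double the final consonant and add -oth.
The other patterns: stems ending in -z repeat the first consonant+vowel as a prefix; stems ending in -f insert -ib- after the first vowel; stems ending in -d, -h or -u add fa- … -al around the stem.
So gageneg → gageneggoth.

gageneggoth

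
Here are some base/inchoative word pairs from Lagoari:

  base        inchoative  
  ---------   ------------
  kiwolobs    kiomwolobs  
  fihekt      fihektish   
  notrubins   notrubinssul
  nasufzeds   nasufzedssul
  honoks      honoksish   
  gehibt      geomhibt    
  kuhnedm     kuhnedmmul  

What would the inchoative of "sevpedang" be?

kiwolobs and honoks both end in -s yet inflect differently (kiomwolobs, honoksish), so the final letter is not what conditions the rule; the second-to-last letter is.
"sevpedang" has second-to-last letter 'n'. The one such stem in the data (notrubins → notrubinssul) doubles the final consonant and adds -ul (as do kuhnedm, nasufzeds), so the same rule applies.
The other patterns: stems whose second-to-last letter is 'b' insert -om- after the first vowel; stems whose second-to-last letter is 'k' add -ish.
So sevpedang → sevpedanggul.

sevpedanggul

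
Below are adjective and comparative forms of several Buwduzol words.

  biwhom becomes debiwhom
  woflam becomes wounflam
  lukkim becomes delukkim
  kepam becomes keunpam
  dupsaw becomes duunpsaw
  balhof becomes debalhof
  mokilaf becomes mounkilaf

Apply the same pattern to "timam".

tiunmam

woflam and biwhom both end in -m yet inflect differently (wounflam, debiwhom), so the final letter is not what conditions the rule; the last vowel is.
"timam" has last vowel 'a'. The stems whose last vowel is 'a' (dupsaw → duunpsaw, woflam → wounflam, kepam → keunpam) insert -un- after the first vowel.
The other pattern: stems whose last vowel is 'i' or 'o' add the prefix de-.
So timam → tiunmam.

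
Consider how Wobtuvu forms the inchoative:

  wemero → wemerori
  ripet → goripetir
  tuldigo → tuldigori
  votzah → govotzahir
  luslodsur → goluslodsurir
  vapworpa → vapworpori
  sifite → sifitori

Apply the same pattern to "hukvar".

gohukvarir

sifite and ripet both have last vowel 'e' yet inflect differently (sifitori, goripetir), so the last vowel is not what conditions the rule; whether the stem ends in a vowel or a consonant is.
"hukvar" ends in a consonant. The stems ending in a consonant (ripet → goripetir, votzah → govotzahir, luslodsur → goluslodsurir) add go- … -ir around the stem.
So hukvar → gohukvarir.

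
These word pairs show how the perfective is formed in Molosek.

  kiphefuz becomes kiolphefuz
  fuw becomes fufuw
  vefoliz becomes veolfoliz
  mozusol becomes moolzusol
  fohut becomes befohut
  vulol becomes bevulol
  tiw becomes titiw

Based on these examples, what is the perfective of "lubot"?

belubot

vulol and mozusol both end in -l yet inflect differently (bevulol, moolzusol), so the final letter is not what conditions the rule; the number of vowels is.
"lubot" has 2 vowels. The stems with 2 vowels (fohut → befohut, vulol → bevulol) add the prefix be-.
So lubot → belubot.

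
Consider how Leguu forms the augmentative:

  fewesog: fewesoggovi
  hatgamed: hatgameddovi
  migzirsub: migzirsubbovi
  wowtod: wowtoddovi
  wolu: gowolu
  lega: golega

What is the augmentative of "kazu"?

migzirsub and wolu both have last vowel 'u' yet inflect differently (migzirsubbovi, gowolu), so the last vowel is not what conditions the rule; whether the stem ends in a vowel or a consonant is.
"kazu" ends in a vowel. The stems ending in a vowel (wolu → gowolu, lega → golega) add the prefix go-.
The other pattern: stems ending in a consonant double the final consonant and add -ovi.
So kazu → gokazu.

gokazu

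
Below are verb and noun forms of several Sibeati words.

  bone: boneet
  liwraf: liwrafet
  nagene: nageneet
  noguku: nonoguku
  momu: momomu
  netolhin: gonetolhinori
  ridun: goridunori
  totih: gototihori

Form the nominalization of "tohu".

totohu

"tohu" ends in -u. The stems ending in -u (noguku → nonoguku, momu → momomu) repeat the first consonant+vowel as a prefix.
The other patterns: stems ending in -e or -f add -et; stems ending in -h or -n add go- … -ori around the stem.
So tohu → totohu.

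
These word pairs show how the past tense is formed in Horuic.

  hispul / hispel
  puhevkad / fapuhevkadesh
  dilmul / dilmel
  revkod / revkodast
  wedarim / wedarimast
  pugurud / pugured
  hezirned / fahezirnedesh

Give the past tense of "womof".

womofast

revkod and pugurud both end in -d yet inflect differently (revkodast, pugured), so the final letter is not what conditions the rule; the last vowel is.
"womof" has last vowel 'o'. The one such stem in the data (revkod → revkodast) adds -ast, so the same rule applies.
So womof → womofast.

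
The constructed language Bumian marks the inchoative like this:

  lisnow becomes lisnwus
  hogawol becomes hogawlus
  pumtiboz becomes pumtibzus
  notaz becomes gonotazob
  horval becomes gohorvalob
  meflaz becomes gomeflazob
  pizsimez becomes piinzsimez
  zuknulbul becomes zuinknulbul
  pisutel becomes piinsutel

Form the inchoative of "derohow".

derohwus

pumtiboz and notaz both end in -z yet inflect differently (pumtibzus, gonotazob), so the final letter is not what conditions the rule; the last vowel is.
"derohow" has last vowel 'o'. The stems whose last vowel is 'o' (lisnow → lisnwus, hogawol → hogawlus, pumtiboz → pumtibzus) delete the last vowel and add -us.
The other patterns: stems whose last vowel is 'a' add go- … -ob around the stem; stems whose last vowel is 'e' or 'u' insert -in- after the first vowel.
So derohow → derohwus.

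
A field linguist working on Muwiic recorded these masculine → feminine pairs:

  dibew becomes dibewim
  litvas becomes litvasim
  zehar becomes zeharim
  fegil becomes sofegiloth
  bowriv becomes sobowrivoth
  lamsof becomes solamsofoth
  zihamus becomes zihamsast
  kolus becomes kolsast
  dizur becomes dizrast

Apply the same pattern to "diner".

"diner" has last vowel 'e'. The one such stem in the data (dibew → dibewim) adds -im, so the same rule applies.
So diner → dinerim.

dinerim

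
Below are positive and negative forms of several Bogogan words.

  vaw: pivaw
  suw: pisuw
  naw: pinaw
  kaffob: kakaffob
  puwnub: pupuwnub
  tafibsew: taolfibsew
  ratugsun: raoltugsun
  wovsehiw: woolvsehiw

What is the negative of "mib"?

pimib

vaw and tafibsew both end in -w yet inflect differently (pivaw, taolfibsew), so the final letter is not what conditions the rule; the number of vowels is.
"mib" has 1 vowel. The stems with 1 vowel (vaw → pivaw, suw → pisuw, naw → pinaw) add the prefix pi-.
The other patterns: stems with 2 vowels repeat the first consonant+vowel as a prefix; stems with 3 vowels insert -ol- after the first vowel.
So mib → pimib.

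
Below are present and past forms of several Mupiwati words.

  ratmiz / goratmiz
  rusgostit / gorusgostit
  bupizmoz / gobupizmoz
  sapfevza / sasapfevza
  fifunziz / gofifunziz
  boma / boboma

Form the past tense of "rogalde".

rorogalde

boma and bupizmoz both begin with b- yet inflect differently (boboma, gobupizmoz), so the first letter is not what conditions the rule; whether the stem ends in a vowel or a consonant is.
"rogalde" ends in a vowel. The stems ending in a vowel (sapfevza → sasapfevza, boma → boboma) repeat the first consonant+vowel as a prefix.
So rogalde → rorogalde.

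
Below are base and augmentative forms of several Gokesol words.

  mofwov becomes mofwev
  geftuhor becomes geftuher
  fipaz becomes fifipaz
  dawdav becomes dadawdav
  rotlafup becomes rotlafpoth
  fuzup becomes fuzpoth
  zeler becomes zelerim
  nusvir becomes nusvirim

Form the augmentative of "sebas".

sesebas

"sebas" has last vowel 'a'. The stems whose last vowel is 'a' (fipaz → fifipaz, dawdav → dadawdav) repeat the first consonant+vowel as a prefix.
So sebas → sesebas.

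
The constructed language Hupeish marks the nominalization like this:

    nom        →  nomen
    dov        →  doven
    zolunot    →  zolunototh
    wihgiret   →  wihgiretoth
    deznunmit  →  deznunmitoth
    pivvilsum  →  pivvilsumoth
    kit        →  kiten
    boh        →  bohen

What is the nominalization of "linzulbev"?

"linzulbev" has 3 vowels. The stems with 3 vowels (pivvilsum → pivvilsumoth, wihgiret → wihgiretoth, zolunot → zolunototh) add -oth.
The other pattern: stems with 1 vowel add -en.
So linzulbev → linzulbevoth.

linzulbevoth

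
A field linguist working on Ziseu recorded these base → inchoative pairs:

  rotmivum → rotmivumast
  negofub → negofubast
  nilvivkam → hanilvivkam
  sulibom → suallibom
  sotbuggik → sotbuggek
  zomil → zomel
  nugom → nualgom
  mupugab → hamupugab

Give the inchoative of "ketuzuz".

ketuzuzast

sulibom and rotmivum both end in -m yet inflect differently (suallibom, rotmivumast), so the final letter is not what conditions the rule; the last vowel is.
"ketuzuz" has last vowel 'u'. The stems whose last vowel is 'u' (negofub → negofubast, rotmivum → rotmivumast) add -ast.
The other patterns: stems whose last vowel is 'i' change the last vowel to 'e'; stems whose last vowel is 'o' insert -al- after the first vowel; stems whose last vowel is 'a' add the prefix ha-.
So ketuzuz → ketuzuzast.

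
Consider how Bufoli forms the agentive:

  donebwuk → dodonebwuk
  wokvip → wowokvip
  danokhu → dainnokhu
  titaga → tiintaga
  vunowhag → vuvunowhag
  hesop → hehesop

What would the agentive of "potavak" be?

donebwuk and danokhu both have last vowel 'u' yet inflect differently (dodonebwuk, dainnokhu), so the last vowel is not what conditions the rule; whether the stem ends in a vowel or a consonant is.
"potavak" ends in a consonant. The stems ending in a consonant (wokvip → wowokvip, donebwuk → dodonebwuk, hesop → hehesop) repeat the first consonant+vowel as a prefix.
The other pattern: stems ending in a vowel insert -in- after the first vowel.
So potavak → popotavak.

popotavak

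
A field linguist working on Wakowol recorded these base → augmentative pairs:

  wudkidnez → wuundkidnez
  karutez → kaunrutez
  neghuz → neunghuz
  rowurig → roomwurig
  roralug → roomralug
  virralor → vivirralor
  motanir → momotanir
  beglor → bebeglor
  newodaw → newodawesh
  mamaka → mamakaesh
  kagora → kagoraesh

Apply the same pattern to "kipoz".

kiunpoz

neghuz and roralug both have last vowel 'u' yet inflect differently (neunghuz, roomralug), so the last vowel is not what conditions the rule; the final letter is.
"kipoz" ends in -z. The stems ending in -z (wudkidnez → wuundkidnez, karutez → kaunrutez, neghuz → neunghuz) insert -un- after the first vowel.
The other patterns: stems ending in -g insert -om- after the first vowel; stems ending in -r repeat the first consonant+vowel as a prefix; stems ending in -a or -w add -esh.
So kipoz → kiunpoz.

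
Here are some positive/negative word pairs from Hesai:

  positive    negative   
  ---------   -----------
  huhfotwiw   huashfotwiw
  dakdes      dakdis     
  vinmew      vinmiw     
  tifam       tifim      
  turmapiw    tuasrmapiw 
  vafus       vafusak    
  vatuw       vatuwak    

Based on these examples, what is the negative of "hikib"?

hiaskib

turmapiw and vatuw both end in -w yet inflect differently (tuasrmapiw, vatuwak), so the final letter is not what conditions the rule; the last vowel is.
"hikib" has last vowel 'i'. The stems whose last vowel is 'i' (turmapiw → tuasrmapiw, huhfotwiw → huashfotwiw) insert -as- after the first vowel.
The other patterns: stems whose last vowel is 'u' add -ak; stems whose last vowel is 'a' or 'e' change the last vowel to 'i'.
So hikib → hiaskib.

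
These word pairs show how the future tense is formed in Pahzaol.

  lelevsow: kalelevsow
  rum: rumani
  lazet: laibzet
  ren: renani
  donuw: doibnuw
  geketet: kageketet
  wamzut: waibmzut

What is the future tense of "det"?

"det" has 1 vowel. The stems with 1 vowel (ren → renani, rum → rumani) add -ani.
The other patterns: stems with 2 vowels insert -ib- after the first vowel; stems with 3 vowels add the prefix ka-.
So det → detani.

detani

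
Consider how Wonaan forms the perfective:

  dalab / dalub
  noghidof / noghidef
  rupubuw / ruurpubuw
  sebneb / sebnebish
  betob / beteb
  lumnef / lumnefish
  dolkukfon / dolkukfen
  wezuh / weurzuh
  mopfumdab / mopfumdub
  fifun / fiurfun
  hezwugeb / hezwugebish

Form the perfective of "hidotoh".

hidoteh

"hidotoh" has last vowel 'o'. The stems whose last vowel is 'o' (noghidof → noghidef, dolkukfon → dolkukfen, betob → beteb) change the last vowel to 'e'.
So hidotoh → hidoteh.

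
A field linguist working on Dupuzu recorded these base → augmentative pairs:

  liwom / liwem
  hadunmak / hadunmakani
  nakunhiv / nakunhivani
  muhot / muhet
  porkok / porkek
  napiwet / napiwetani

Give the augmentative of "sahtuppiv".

"sahtuppiv" has last vowel 'i'. The one such stem in the data (nakunhiv → nakunhivani) adds -ani, so the same rule applies.
So sahtuppiv → sahtuppivani.

sahtuppivani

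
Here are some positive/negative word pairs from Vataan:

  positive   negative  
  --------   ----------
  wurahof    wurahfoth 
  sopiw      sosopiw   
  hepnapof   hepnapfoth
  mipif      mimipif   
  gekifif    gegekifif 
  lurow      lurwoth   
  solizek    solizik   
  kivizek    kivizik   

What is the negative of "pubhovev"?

"pubhovev" has last vowel 'e'. The stems whose last vowel is 'e' (solizek → solizik, kivizek → kivizik) change the last vowel to 'i'.
So pubhovev → pubhoviv.

pubhoviv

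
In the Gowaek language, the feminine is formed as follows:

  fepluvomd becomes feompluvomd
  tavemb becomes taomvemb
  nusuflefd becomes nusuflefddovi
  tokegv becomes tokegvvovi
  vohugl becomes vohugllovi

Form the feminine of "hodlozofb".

fepluvomd and nusuflefd both end in -d yet inflect differently (feompluvomd, nusuflefddovi), so the final letter is not what conditions the rule; the second-to-last letter is.
"hodlozofb" has second-to-last letter 'f'. The one such stem in the data (nusuflefd → nusuflefddovi) doubles the final consonant and adds -ovi (as do tokegv, vohugl), so the same rule applies.
The other pattern: stems whose second-to-last letter is 'm' insert -om- after the first vowel.
So hodlozofb → hodlozofbbovi.

hodlozofbbovi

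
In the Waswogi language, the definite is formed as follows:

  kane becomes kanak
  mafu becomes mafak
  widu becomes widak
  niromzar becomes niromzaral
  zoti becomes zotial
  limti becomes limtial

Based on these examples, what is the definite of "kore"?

korak

kane and zoti both have 2 vowels yet inflect differently (kanak, zotial), so the number of vowels is not what conditions the rule; the final letter is.
"kore" ends in -e. The one such stem in the data (kane → kanak) drops the final letter and adds -ak (as do mafu, widu), so the same rule applies.
The other pattern: stems ending in -i or -r add -al.
So kore → korak.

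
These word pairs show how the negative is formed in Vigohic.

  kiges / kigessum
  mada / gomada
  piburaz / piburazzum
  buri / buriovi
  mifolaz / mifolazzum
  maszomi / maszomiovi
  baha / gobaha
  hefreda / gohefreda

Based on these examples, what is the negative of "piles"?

pilessum

baha and piburaz both have last vowel 'a' yet inflect differently (gobaha, piburazzum), so the last vowel is not what conditions the rule; the final letter is.
"piles" ends in -s. The one such stem in the data (kiges → kigessum) doubles the final consonant and adds -um (as do piburaz, mifolaz), so the same rule applies.
So piles → pilessum.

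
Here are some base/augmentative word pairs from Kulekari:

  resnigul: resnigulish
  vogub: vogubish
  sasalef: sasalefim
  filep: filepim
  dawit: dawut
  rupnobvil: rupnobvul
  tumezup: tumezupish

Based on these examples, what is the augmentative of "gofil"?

goful

filep and tumezup both end in -p yet inflect differently (filepim, tumezupish), so the final letter is not what conditions the rule; the last vowel is.
"gofil" has last vowel 'i'. The stems whose last vowel is 'i' (dawit → dawut, rupnobvil → rupnobvul) change the last vowel to 'u'.
So gofil → goful.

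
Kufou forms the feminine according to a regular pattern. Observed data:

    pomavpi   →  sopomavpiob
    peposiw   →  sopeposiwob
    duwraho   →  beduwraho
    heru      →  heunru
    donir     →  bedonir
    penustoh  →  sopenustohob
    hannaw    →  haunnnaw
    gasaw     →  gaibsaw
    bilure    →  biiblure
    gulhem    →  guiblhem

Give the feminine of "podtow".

peposiw and hannaw both end in -w yet inflect differently (sopeposiwob, haunnnaw), so the final letter is not what conditions the rule; the first letter is.
"podtow" begins with p-. The stems beginning with p- (pomavpi → sopomavpiob, peposiw → sopeposiwob, penustoh → sopenustohob) add so- … -ob around the stem.
So podtow → sopodtowob.

sopodtowob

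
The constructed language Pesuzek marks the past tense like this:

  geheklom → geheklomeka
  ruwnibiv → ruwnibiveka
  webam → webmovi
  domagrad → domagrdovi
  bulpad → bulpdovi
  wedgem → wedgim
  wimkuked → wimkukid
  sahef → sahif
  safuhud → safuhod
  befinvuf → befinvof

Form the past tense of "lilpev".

geheklom and webam both end in -m yet inflect differently (geheklomeka, webmovi), so the final letter is not what conditions the rule; the last vowel is.
"lilpev" has last vowel 'e'. The stems whose last vowel is 'e' (wedgem → wedgim, wimkuked → wimkukid, sahef → sahif) change the last vowel to 'i'.
The other patterns: stems whose last vowel is 'i' or 'o' add -eka; stems whose last vowel is 'a' delete the last vowel and add -ovi; stems whose last vowel is 'u' change the last vowel to 'o'.
So lilpev → lilpiv.

lilpiv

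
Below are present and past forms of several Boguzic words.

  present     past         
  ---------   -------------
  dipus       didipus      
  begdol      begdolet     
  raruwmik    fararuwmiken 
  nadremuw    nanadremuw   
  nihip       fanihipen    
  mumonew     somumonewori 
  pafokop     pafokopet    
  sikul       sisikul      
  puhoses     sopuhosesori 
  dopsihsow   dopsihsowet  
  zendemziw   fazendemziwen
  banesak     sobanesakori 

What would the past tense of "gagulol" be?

gagulolet

"gagulol" has last vowel 'o'. The stems whose last vowel is 'o' (pafokop → pafokopet, begdol → begdolet, dopsihsow → dopsihsowet) add -et.
The other patterns: stems whose last vowel is 'u' repeat the first consonant+vowel as a prefix; stems whose last vowel is 'i' add fa- … -en around the stem; stems whose last vowel is 'a' or 'e' add so- … -ori around the stem.
So gagulol → gagulolet.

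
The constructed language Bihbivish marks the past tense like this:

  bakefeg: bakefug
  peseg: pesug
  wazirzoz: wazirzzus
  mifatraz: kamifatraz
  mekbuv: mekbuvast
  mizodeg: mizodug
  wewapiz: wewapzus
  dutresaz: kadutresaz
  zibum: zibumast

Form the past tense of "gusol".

guslus

dutresaz and wewapiz both end in -z yet inflect differently (kadutresaz, wewapzus), so the final letter is not what conditions the rule; the last vowel is.
"gusol" has last vowel 'o'. The one such stem in the data (wazirzoz → wazirzzus) deletes the last vowel and adds -us (as does wewapiz), so the same rule applies.
The other patterns: stems whose last vowel is 'a' add the prefix ka-; stems whose last vowel is 'e' change the last vowel to 'u'; stems whose last vowel is 'u' add -ast.
So gusol → guslus.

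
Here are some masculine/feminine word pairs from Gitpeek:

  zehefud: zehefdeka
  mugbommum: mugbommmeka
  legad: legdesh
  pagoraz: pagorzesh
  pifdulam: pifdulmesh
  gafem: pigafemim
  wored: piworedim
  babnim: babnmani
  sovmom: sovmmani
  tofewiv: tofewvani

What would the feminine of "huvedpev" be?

pihuvedpevim

zehefud and legad both end in -d yet inflect differently (zehefdeka, legdesh), so the final letter is not what conditions the rule; the last vowel is.
"huvedpev" has last vowel 'e'. The stems whose last vowel is 'e' (gafem → pigafemim, wored → piworedim) add pi- … -im around the stem.
So huvedpev → pihuvedpevim.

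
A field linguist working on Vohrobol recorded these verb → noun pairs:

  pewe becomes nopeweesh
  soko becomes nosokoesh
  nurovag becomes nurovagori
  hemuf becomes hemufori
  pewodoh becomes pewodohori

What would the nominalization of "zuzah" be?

soko and pewodoh both have last vowel 'o' yet inflect differently (nosokoesh, pewodohori), so the last vowel is not what conditions the rule; whether the stem ends in a vowel or a consonant is.
"zuzah" ends in a consonant. The stems ending in a consonant (nurovag → nurovagori, hemuf → hemufori, pewodoh → pewodohori) add -ori.
The other pattern: stems ending in a vowel add no- … -esh around the stem.
So zuzah → zuzahori.

zuzahori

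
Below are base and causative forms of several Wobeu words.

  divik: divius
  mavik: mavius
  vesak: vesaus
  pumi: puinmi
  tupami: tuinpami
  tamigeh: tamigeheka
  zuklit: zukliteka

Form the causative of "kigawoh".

"kigawoh" ends in -h. The one such stem in the data (tamigeh → tamigeheka) adds -eka, so the same rule applies.
The other patterns: stems ending in -k drop the final letter and add -us; stems ending in -i insert -in- after the first vowel.
So kigawoh → kigawoheka.

kigawoheka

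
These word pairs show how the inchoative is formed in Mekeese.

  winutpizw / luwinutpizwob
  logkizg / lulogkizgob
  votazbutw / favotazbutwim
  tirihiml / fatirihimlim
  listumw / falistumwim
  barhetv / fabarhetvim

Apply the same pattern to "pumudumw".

winutpizw and votazbutw both end in -w yet inflect differently (luwinutpizwob, favotazbutwim), so the final letter is not what conditions the rule; the second-to-last letter is.
"pumudumw" has second-to-last letter 'm'. The stems whose second-to-last letter is 'm' (tirihiml → fatirihimlim, listumw → falistumwim) add fa- … -im around the stem.
So pumudumw → fapumudumwim.

fapumudumwim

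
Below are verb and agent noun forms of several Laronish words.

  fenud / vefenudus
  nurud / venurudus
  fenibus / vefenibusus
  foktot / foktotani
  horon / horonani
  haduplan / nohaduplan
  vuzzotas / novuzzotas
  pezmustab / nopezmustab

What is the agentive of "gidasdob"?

horon and haduplan both end in -n yet inflect differently (horonani, nohaduplan), so the final letter is not what conditions the rule; the last vowel is.
"gidasdob" has last vowel 'o'. The stems whose last vowel is 'o' (foktot → foktotani, horon → horonani) add -ani.
The other patterns: stems whose last vowel is 'u' add ve- … -us around the stem; stems whose last vowel is 'a' add the prefix no-.
So gidasdob → gidasdobani.

gidasdobani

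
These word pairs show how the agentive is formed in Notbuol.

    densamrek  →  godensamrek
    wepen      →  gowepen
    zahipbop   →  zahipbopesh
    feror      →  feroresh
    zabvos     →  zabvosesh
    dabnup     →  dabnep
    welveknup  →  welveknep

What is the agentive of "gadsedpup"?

zahipbop and dabnup both end in -p yet inflect differently (zahipbopesh, dabnep), so the final letter is not what conditions the rule; the last vowel is.
"gadsedpup" has last vowel 'u'. The stems whose last vowel is 'u' (dabnup → dabnep, welveknup → welveknep) change the last vowel to 'e'.
The other patterns: stems whose last vowel is 'e' add the prefix go-; stems whose last vowel is 'o' add -esh.
So gadsedpup → gadsedpep.

gadsedpep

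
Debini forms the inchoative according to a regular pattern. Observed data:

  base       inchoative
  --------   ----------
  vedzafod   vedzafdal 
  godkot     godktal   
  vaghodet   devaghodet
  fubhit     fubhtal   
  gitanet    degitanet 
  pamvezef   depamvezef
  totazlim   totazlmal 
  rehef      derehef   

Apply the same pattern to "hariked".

vaghodet and fubhit both end in -t yet inflect differently (devaghodet, fubhtal), so the final letter is not what conditions the rule; the last vowel is.
"hariked" has last vowel 'e'. The stems whose last vowel is 'e' (vaghodet → devaghodet, pamvezef → depamvezef, rehef → derehef) add the prefix de-.
The other pattern: stems whose last vowel is 'i' or 'o' delete the last vowel and add -al.
So hariked → dehariked.

dehariked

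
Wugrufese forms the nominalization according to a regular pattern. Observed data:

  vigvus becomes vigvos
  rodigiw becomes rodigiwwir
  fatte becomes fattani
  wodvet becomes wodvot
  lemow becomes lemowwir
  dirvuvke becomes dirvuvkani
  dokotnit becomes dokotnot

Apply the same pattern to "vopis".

fatte and wodvet both have last vowel 'e' yet inflect differently (fattani, wodvot), so the last vowel is not what conditions the rule; the final letter is.
"vopis" ends in -s. The one such stem in the data (vigvus → vigvos) changes the last vowel to 'o' (as do wodvet, dokotnit), so the same rule applies.
So vopis → vopos.

vopos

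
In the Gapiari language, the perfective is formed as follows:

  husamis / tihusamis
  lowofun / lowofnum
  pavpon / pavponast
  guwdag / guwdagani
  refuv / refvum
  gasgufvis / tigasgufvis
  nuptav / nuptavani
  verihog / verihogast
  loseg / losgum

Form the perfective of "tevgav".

"tevgav" has last vowel 'a'. The stems whose last vowel is 'a' (nuptav → nuptavani, guwdag → guwdagani) add -ani.
The other patterns: stems whose last vowel is 'i' add the prefix ti-; stems whose last vowel is 'e' or 'u' delete the last vowel and add -um; stems whose last vowel is 'o' add -ast.
So tevgav → tevgavani.

tevgavani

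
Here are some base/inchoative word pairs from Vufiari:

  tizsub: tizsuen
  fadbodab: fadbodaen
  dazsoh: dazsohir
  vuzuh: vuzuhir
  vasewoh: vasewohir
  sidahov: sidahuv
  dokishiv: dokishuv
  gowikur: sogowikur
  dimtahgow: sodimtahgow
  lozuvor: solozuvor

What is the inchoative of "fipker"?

tizsub and vuzuh both have last vowel 'u' yet inflect differently (tizsuen, vuzuhir), so the last vowel is not what conditions the rule; the final letter is.
"fipker" ends in -r. The stems ending in -r (gowikur → sogowikur, lozuvor → solozuvor) add the prefix so-.
The other patterns: stems ending in -b drop the final letter and add -en; stems ending in -h add -ir; stems ending in -v change the last vowel to 'u'.
So fipker → sofipker.

sofipker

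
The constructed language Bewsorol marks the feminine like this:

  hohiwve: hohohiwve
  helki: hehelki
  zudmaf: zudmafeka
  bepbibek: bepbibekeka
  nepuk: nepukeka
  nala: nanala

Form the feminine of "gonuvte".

bepbibek and hohiwve both have last vowel 'e' yet inflect differently (bepbibekeka, hohohiwve), so the last vowel is not what conditions the rule; whether the stem ends in a vowel or a consonant is.
"gonuvte" ends in a vowel. The stems ending in a vowel (helki → hehelki, hohiwve → hohohiwve, nala → nanala) repeat the first consonant+vowel as a prefix.
The other pattern: stems ending in a consonant add -eka.
So gonuvte → gogonuvte.

gogonuvte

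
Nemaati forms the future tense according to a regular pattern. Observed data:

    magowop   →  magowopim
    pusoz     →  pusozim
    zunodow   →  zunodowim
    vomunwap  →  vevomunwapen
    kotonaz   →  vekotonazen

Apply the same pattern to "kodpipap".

vekodpipapen

magowop and vomunwap both end in -p yet inflect differently (magowopim, vevomunwapen), so the final letter is not what conditions the rule; the last vowel is.
"kodpipap" has last vowel 'a'. The stems whose last vowel is 'a' (vomunwap → vevomunwapen, kotonaz → vekotonazen) add ve- … -en around the stem.
The other pattern: stems whose last vowel is 'o' add -im.
So kodpipap → vekodpipapen.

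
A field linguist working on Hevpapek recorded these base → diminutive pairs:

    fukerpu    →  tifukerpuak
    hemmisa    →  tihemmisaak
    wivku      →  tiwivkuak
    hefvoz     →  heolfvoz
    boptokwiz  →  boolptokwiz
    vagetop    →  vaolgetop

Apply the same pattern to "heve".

tiheveak

hemmisa and hefvoz both begin with h- yet inflect differently (tihemmisaak, heolfvoz), so the first letter is not what conditions the rule; whether the stem ends in a vowel or a consonant is.
"heve" ends in a vowel. The stems ending in a vowel (fukerpu → tifukerpuak, hemmisa → tihemmisaak, wivku → tiwivkuak) add ti- … -ak around the stem.
So heve → tiheveak.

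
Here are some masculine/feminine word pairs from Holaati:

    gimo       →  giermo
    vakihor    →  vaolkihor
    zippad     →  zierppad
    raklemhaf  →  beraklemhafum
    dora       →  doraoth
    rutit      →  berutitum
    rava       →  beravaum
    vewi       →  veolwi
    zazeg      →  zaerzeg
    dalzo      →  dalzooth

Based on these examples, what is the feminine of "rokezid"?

berokezidum

dora and rava both end in -a yet inflect differently (doraoth, beravaum), so the final letter is not what conditions the rule; the first letter is.
"rokezid" begins with r-. The stems beginning with r- (rutit → berutitum, raklemhaf → beraklemhafum, rava → beravaum) add be- … -um around the stem.
The other patterns: stems beginning with d- add -oth; stems beginning with v- insert -ol- after the first vowel; stems beginning with g- or z- insert -er- after the first vowel.
So rokezid → berokezidum.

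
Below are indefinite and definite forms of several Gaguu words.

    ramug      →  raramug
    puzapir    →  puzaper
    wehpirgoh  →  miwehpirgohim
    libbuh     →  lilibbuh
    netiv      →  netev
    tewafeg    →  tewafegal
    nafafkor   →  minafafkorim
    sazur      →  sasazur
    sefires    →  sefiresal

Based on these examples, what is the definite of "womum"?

tewafeg and ramug both end in -g yet inflect differently (tewafegal, raramug), so the final letter is not what conditions the rule; the last vowel is.
"womum" has last vowel 'u'. The stems whose last vowel is 'u' (sazur → sasazur, ramug → raramug, libbuh → lilibbuh) repeat the first consonant+vowel as a prefix.
The other patterns: stems whose last vowel is 'e' add -al; stems whose last vowel is 'i' change the last vowel to 'e'; stems whose last vowel is 'o' add mi- … -im around the stem.
So womum → wowomum.

wowomum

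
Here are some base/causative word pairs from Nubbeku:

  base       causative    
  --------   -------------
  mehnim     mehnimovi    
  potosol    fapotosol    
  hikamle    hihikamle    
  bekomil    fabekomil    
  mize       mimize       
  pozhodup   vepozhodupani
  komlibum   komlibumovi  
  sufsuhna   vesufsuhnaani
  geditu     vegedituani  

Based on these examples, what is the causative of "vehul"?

favehul

mehnim and bekomil both have last vowel 'i' yet inflect differently (mehnimovi, fabekomil), so the last vowel is not what conditions the rule; the final letter is.
"vehul" ends in -l. The stems ending in -l (potosol → fapotosol, bekomil → fabekomil) add the prefix fa-.
So vehul → favehul.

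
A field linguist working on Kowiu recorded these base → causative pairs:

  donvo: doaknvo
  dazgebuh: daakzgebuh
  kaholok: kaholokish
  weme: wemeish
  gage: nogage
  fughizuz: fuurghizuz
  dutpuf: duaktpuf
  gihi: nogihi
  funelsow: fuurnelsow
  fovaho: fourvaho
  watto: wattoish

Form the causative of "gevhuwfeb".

watto and donvo both end in -o yet inflect differently (wattoish, doaknvo), so the final letter is not what conditions the rule; the first letter is.
"gevhuwfeb" begins with g-. The stems beginning with g- (gage → nogage, gihi → nogihi) add the prefix no-.
The other patterns: stems beginning with k- or w- add -ish; stems beginning with d- insert -ak- after the first vowel; stems beginning with f- insert -ur- after the first vowel.
So gevhuwfeb → nogevhuwfeb.

nogevhuwfeb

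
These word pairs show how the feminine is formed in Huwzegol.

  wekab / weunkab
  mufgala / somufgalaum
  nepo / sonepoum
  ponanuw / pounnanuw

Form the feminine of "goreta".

sogoretaum

"goreta" ends in a vowel. The stems ending in a vowel (nepo → sonepoum, mufgala → somufgalaum) add so- … -um around the stem.
The other pattern: stems ending in a consonant insert -un- after the first vowel.
So goreta → sogoretaum.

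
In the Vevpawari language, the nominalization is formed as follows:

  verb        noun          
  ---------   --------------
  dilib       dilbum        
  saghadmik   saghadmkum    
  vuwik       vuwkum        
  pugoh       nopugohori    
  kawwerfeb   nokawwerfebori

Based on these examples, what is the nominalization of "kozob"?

nokozobori

dilib and kawwerfeb both end in -b yet inflect differently (dilbum, nokawwerfebori), so the final letter is not what conditions the rule; the last vowel is.
"kozob" has last vowel 'o'. The one such stem in the data (pugoh → nopugohori) adds no- … -ori around the stem, so the same rule applies.
So kozob → nokozobori.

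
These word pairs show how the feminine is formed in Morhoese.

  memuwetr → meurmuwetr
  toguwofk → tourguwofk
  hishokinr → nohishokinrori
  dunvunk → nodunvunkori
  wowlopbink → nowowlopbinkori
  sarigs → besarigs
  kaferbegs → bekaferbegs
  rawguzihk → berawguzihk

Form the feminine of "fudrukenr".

memuwetr and hishokinr both end in -r yet inflect differently (meurmuwetr, nohishokinrori), so the final letter is not what conditions the rule; the second-to-last letter is.
"fudrukenr" has second-to-last letter 'n'. The stems whose second-to-last letter is 'n' (hishokinr → nohishokinrori, dunvunk → nodunvunkori, wowlopbink → nowowlopbinkori) add no- … -ori around the stem.
The other patterns: stems whose second-to-last letter is 'f' or 't' insert -ur- after the first vowel; stems whose second-to-last letter is 'g' or 'h' add the prefix be-.
So fudrukenr → nofudrukenrori.

nofudrukenrori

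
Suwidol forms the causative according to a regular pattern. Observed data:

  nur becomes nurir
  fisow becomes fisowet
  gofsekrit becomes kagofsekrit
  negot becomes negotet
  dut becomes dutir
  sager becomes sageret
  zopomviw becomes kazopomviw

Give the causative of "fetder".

"fetder" has 2 vowels. The stems with 2 vowels (sager → sageret, fisow → fisowet, negot → negotet) add -et.
So fetder → fetderet.

fetderet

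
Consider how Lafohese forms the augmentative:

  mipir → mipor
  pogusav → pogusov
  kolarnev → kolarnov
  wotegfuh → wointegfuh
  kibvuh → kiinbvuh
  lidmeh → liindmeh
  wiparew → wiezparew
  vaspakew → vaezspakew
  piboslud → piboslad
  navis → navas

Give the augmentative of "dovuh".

doinvuh

"dovuh" ends in -h. The stems ending in -h (wotegfuh → wointegfuh, kibvuh → kiinbvuh, lidmeh → liindmeh) insert -in- after the first vowel.
So dovuh → doinvuh.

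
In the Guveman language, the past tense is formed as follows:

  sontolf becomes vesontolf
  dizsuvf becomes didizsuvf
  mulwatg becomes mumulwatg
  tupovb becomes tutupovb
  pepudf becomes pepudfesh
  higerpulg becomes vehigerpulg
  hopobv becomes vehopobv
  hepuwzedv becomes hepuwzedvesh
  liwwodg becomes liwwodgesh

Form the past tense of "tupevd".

tutupevd

"tupevd" has second-to-last letter 'v'. The stems whose second-to-last letter is 'v' (tupovb → tutupovb, dizsuvf → didizsuvf) repeat the first consonant+vowel as a prefix.
So tupevd → tutupevd.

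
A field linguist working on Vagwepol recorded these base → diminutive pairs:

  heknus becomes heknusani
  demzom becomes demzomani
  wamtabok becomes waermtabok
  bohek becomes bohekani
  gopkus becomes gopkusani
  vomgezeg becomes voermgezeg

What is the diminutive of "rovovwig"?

roervovwig

"rovovwig" has 3 vowels. The stems with 3 vowels (wamtabok → waermtabok, vomgezeg → voermgezeg) insert -er- after the first vowel.
The other pattern: stems with 2 vowels add -ani.
So rovovwig → roervovwig.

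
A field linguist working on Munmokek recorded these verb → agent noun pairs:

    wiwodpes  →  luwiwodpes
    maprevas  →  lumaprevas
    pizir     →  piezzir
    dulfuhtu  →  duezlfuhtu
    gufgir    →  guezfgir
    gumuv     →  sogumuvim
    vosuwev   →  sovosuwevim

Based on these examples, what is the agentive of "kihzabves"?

lukihzabves

dulfuhtu and gumuv both have last vowel 'u' yet inflect differently (duezlfuhtu, sogumuvim), so the last vowel is not what conditions the rule; the final letter is.
"kihzabves" ends in -s. The stems ending in -s (wiwodpes → luwiwodpes, maprevas → lumaprevas) add the prefix lu-.
The other patterns: stems ending in -r or -u insert -ez- after the first vowel; stems ending in -v add so- … -im around the stem.
So kihzabves → lukihzabves.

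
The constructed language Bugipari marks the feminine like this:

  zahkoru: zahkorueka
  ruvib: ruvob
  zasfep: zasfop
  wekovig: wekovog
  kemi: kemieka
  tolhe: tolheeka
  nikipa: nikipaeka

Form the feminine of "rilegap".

rilegop

"rilegap" ends in a consonant. The stems ending in a consonant (wekovig → wekovog, ruvib → ruvob, zasfep → zasfop) change the last vowel to 'o'.
The other pattern: stems ending in a vowel add -eka.
So rilegap → rilegop.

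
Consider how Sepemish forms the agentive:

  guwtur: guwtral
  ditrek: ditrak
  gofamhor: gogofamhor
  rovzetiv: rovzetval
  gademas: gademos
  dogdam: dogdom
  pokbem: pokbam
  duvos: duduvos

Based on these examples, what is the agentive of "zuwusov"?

"zuwusov" has last vowel 'o'. The stems whose last vowel is 'o' (duvos → duduvos, gofamhor → gogofamhor) repeat the first consonant+vowel as a prefix.
The other patterns: stems whose last vowel is 'e' change the last vowel to 'a'; stems whose last vowel is 'a' change the last vowel to 'o'; stems whose last vowel is 'i' or 'u' delete the last vowel and add -al.
So zuwusov → zuzuwusov.

zuzuwusov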